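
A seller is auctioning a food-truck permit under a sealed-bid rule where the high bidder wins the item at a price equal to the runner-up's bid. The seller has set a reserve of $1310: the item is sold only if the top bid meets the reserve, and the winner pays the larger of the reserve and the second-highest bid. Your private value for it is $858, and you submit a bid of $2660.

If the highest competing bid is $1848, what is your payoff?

Your bid $2660 is the highest and exceeds the reserve.
Price = max(second-highest bid, reserve) = max($1848, $1310) = $1848.
Payoff = $858 − $1848 = −$990.

−$990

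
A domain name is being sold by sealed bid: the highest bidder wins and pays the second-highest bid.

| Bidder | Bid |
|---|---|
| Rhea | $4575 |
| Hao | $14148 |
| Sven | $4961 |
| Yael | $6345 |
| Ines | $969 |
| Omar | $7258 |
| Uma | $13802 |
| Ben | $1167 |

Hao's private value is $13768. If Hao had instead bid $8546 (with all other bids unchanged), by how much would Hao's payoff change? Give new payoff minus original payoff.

$34

The highest bid among the other bidders is $13802; Hao's bid doesn't change that.
Original bid $14148: Hao is highest, pays the top rival bid $13802; payoff $13768 − $13802 = −$34.
Alternative bid $8546: Hao is not highest (top rival bid is $13802); payoff $0.
Change in payoff = $0 − (−$34) = $34.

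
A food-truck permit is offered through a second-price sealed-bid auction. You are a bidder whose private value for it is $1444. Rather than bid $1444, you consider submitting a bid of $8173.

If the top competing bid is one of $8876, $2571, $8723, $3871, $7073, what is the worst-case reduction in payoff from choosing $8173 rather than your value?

$8876: same outcome either way → loss $0.
$2571: truthful gives $0, deviation gives −$1127 → loss $1127.
$8723: same outcome either way → loss $0.
$3871: truthful gives $0, deviation gives −$2427 → loss $2427.
$7073: truthful gives $0, deviation gives −$5629 → loss $5629.
Maximum loss: $5629.

$5629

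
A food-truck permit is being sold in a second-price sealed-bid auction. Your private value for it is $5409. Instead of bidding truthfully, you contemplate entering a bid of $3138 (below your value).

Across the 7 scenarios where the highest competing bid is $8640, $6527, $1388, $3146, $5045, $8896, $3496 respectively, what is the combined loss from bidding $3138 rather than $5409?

$4540

The deviation costs you only when the competing bid falls strictly between $3138 and $5409; elsewhere both bids give the same outcome.
$8640: outcomes coincide → loss $0.
$6527: outcomes coincide → loss $0.
$1388: outcomes coincide → loss $0.
$3146: truthful payoff $2263, deviation payoff $0 → loss $2263.
$5045: truthful payoff $364, deviation payoff $0 → loss $364.
$8896: outcomes coincide → loss $0.
$3496: truthful payoff $1913, deviation payoff $0 → loss $1913.
Total loss = $2263 + $364 + $1913 = $4540.
In a second-price auction your bid sets only whether you win, not what you pay, so bidding your true value is weakly dominant.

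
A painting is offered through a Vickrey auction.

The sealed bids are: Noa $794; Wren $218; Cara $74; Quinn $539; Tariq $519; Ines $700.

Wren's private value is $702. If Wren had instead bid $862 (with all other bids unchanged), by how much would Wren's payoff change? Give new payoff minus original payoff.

The highest bid among the other bidders is $794; Wren's bid doesn't change that.
Original bid $218: Wren is not highest (top rival bid is $794); payoff $0.
Alternative bid $862: Wren is highest, pays the top rival bid $794; payoff $702 − $794 = −$92.
Change in payoff = −$92 − ($0) = −$92.

−$92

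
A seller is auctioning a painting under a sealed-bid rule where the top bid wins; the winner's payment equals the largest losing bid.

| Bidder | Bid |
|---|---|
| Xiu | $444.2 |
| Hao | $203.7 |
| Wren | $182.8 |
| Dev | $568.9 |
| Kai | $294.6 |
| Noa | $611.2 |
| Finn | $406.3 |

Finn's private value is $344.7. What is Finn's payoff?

Highest bid: Noa at $611.2, so Noa wins.
Second-highest bid: Dev at $568.9 — that is the price the winner pays.
Finn did not win, so Finn pays nothing and receives nothing: payoff $0.

$0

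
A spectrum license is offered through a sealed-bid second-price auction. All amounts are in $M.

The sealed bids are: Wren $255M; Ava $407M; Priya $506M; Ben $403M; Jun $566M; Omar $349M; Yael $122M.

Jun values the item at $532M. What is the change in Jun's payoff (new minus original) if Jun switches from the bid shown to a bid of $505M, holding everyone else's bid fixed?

−$26M

The highest bid among the other bidders is $506M; Jun's bid doesn't change that.
Original bid $566M: Jun is highest, pays the top rival bid $506M; payoff $532M − $506M = $26M.
Alternative bid $505M: Jun is not highest (top rival bid is $506M); payoff $0M.
Change in payoff = $0M − ($26M) = −$26M.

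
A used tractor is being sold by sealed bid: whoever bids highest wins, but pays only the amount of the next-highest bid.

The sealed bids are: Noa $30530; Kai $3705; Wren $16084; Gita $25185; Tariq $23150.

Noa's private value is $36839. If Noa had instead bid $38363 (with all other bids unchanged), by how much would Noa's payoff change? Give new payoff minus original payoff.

The highest bid among the other bidders is $25185; Noa's bid doesn't change that.
Original bid $30530: Noa is highest, pays the top rival bid $25185; payoff $36839 − $25185 = $11654.
Alternative bid $38363: Noa is highest, pays the top rival bid $25185; payoff $36839 − $25185 = $11654.
Change in payoff = $11654 − ($11654) = $0.

$0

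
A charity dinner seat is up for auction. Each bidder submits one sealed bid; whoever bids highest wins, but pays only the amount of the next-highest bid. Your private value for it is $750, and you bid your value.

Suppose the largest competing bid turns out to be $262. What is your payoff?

Your bid $750 exceeds the highest competing bid $262, so you win.
In a second-price auction the winner pays the second-highest bid, $262.
Payoff = value − price = $750 − $262 = $488.

$488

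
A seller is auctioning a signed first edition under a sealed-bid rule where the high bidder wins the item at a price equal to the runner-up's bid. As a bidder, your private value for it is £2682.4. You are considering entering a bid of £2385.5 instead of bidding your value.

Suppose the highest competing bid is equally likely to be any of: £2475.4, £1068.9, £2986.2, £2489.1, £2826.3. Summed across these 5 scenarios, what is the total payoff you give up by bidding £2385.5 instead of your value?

The deviation costs you only when the competing bid falls strictly between £2385.5 and £2682.4; elsewhere both bids give the same outcome.
£2475.4: truthful payoff £207, deviation payoff £0 → loss £207.
£1068.9: outcomes coincide → loss £0.
£2986.2: outcomes coincide → loss £0.
£2489.1: truthful payoff £193.3, deviation payoff £0 → loss £193.3.
£2826.3: outcomes coincide → loss £0.
Total loss = £207 + £193.3 = £400.3.
Truthful bidding weakly dominates here: raising your bid can only win items priced above your value, and lowering it can only forfeit items priced below.

£400.3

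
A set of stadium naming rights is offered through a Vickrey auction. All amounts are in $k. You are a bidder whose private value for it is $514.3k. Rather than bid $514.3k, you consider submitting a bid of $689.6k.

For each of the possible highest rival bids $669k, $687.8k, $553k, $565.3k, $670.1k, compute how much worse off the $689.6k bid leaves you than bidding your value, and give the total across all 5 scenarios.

The deviation costs you only when the competing bid falls strictly between $514.3k and $689.6k; elsewhere both bids give the same outcome.
$669k: truthful payoff $0k, deviation payoff −$154.7k → loss $154.7k.
$687.8k: truthful payoff $0k, deviation payoff −$173.5k → loss $173.5k.
$553k: truthful payoff $0k, deviation payoff −$38.7k → loss $38.7k.
$565.3k: truthful payoff $0k, deviation payoff −$51k → loss $51k.
$670.1k: truthful payoff $0k, deviation payoff −$155.8k → loss $155.8k.
Total loss = $154.7k + $173.5k + $38.7k + $51k + $155.8k = $573.7k.
Because the price is fixed by the runner-up's bid, deviating from your value can only change a good outcome into a bad one — never the reverse.

$573.7k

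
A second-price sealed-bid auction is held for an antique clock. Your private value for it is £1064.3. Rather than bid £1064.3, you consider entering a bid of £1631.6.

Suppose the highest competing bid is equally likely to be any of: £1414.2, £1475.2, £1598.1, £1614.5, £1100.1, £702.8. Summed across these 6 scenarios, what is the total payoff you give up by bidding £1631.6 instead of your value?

The deviation costs you only when the competing bid falls strictly between £1064.3 and £1631.6; elsewhere both bids give the same outcome.
£1414.2: truthful payoff £0, deviation payoff −£349.9 → loss £349.9.
£1475.2: truthful payoff £0, deviation payoff −£410.9 → loss £410.9.
£1598.1: truthful payoff £0, deviation payoff −£533.8 → loss £533.8.
£1614.5: truthful payoff £0, deviation payoff −£550.2 → loss £550.2.
£1100.1: truthful payoff £0, deviation payoff −£35.8 → loss £35.8.
£702.8: outcomes coincide → loss £0.
Total loss = £349.9 + £410.9 + £533.8 + £550.2 + £35.8 = £1880.6.

£1880.6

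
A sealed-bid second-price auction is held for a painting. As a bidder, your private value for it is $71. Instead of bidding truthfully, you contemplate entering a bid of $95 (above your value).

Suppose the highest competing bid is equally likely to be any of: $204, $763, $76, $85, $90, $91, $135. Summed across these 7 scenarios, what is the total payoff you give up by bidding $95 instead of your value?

The deviation costs you only when the competing bid falls strictly between $71 and $95; elsewhere both bids give the same outcome.
$204: outcomes coincide → loss $0.
$763: outcomes coincide → loss $0.
$76: truthful payoff $0, deviation payoff −$5 → loss $5.
$85: truthful payoff $0, deviation payoff −$14 → loss $14.
$90: truthful payoff $0, deviation payoff −$19 → loss $19.
$91: truthful payoff $0, deviation payoff −$20 → loss $20.
$135: outcomes coincide → loss $0.
Total loss = $5 + $14 + $19 + $20 = $58.

$58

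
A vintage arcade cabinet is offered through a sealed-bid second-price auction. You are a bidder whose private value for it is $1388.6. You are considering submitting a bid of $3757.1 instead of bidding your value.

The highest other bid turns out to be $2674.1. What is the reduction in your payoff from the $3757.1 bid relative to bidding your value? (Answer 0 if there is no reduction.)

$1285.5

Bidding your value $1388.6: you lose (since $1388.6 < $2674.1). Payoff $0.
Bidding $3757.1: you win and pay $2674.1. Payoff $1388.6 − $2674.1 = −$1285.5.
The competing bid $2674.1 lies between your value and your inflated bid, so overbidding wins an item priced above your value.
Loss from deviating = $0 − (−$1285.5) = $1285.5.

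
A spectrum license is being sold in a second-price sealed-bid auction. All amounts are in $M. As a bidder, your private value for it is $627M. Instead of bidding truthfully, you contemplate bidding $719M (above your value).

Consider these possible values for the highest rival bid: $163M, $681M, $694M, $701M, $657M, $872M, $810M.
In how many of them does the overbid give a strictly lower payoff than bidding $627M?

4

The deviation hurts exactly when the highest competing bid lies strictly between $627M and $719M — overbidding then wins at a price above your value.
$163M: below both → same outcome either way.
$681M: inside the interval → strictly worse (loss $54M).
$694M: inside the interval → strictly worse (loss $67M).
$701M: inside the interval → strictly worse (loss $74M).
$657M: inside the interval → strictly worse (loss $30M).
$872M: above both → same outcome either way.
$810M: above both → same outcome either way.
Count: 4.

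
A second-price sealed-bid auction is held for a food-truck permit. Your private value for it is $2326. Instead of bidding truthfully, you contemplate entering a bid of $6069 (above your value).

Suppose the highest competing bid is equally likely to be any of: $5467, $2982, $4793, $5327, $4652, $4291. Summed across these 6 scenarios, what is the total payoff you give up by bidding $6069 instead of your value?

$13556

The deviation costs you only when the competing bid falls strictly between $2326 and $6069; elsewhere both bids give the same outcome.
$5467: truthful payoff $0, deviation payoff −$3141 → loss $3141.
$2982: truthful payoff $0, deviation payoff −$656 → loss $656.
$4793: truthful payoff $0, deviation payoff −$2467 → loss $2467.
$5327: truthful payoff $0, deviation payoff −$3001 → loss $3001.
$4652: truthful payoff $0, deviation payoff −$2326 → loss $2326.
$4291: truthful payoff $0, deviation payoff −$1965 → loss $1965.
Total loss = $3141 + $656 + $2467 + $3001 + $2326 + $1965 = $13556.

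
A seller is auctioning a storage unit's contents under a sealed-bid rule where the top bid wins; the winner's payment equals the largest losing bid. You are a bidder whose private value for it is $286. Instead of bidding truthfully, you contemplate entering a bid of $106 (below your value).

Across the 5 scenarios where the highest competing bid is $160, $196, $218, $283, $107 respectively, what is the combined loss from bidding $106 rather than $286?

The deviation costs you only when the competing bid falls strictly between $106 and $286; elsewhere both bids give the same outcome.
$160: truthful payoff $126, deviation payoff $0 → loss $126.
$196: truthful payoff $90, deviation payoff $0 → loss $90.
$218: truthful payoff $68, deviation payoff $0 → loss $68.
$283: truthful payoff $3, deviation payoff $0 → loss $3.
$107: truthful payoff $179, deviation payoff $0 → loss $179.
Total loss = $126 + $90 + $68 + $3 + $179 = $466.

$466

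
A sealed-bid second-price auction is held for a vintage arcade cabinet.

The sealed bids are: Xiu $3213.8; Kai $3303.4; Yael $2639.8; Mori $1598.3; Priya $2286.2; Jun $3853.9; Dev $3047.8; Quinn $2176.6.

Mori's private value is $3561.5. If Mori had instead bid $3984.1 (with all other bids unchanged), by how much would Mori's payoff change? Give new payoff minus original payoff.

The highest bid among the other bidders is $3853.9; Mori's bid doesn't change that.
Original bid $1598.3: Mori is not highest (top rival bid is $3853.9); payoff $0.
Alternative bid $3984.1: Mori is highest, pays the top rival bid $3853.9; payoff $3561.5 − $3853.9 = −$292.4.
Change in payoff = −$292.4 − ($0) = −$292.4.

−$292.4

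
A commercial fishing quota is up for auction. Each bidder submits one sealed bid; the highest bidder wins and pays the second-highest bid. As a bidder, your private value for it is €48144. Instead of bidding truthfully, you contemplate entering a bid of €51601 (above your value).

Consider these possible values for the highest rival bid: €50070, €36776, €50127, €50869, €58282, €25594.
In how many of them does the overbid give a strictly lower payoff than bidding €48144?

The deviation hurts exactly when the highest competing bid lies strictly between €48144 and €51601 — overbidding then wins at a price above your value.
€50070: inside the interval → strictly worse (loss €1926).
€36776: below both → same outcome either way.
€50127: inside the interval → strictly worse (loss €1983).
€50869: inside the interval → strictly worse (loss €2725).
€58282: above both → same outcome either way.
€25594: below both → same outcome either way.
Count: 3.

3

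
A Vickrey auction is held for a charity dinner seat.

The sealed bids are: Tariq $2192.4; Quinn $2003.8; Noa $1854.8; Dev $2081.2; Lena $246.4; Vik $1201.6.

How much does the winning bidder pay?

Highest bid: Tariq at $2192.4, so Tariq wins.
Second-highest bid: Dev at $2081.2 — that is the price the winner pays.

$2081.2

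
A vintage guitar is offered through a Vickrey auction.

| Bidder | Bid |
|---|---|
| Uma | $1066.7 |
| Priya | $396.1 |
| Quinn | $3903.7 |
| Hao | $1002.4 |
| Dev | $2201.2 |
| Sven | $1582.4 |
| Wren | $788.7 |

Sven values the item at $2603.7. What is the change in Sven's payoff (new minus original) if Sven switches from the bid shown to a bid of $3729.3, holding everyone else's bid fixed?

$0

The highest bid among the other bidders is $3903.7; Sven's bid doesn't change that.
Original bid $1582.4: Sven is not highest (top rival bid is $3903.7); payoff $0.
Alternative bid $3729.3: Sven is not highest (top rival bid is $3903.7); payoff $0.
Change in payoff = $0 − ($0) = $0.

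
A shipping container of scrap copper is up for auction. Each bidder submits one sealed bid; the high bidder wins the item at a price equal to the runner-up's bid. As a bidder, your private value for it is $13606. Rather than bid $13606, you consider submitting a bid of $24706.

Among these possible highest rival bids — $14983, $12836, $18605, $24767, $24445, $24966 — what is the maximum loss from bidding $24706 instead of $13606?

$14983: truthful gives $0, deviation gives −$1377 → loss $1377.
$12836: same outcome either way → loss $0.
$18605: truthful gives $0, deviation gives −$4999 → loss $4999.
$24767: same outcome either way → loss $0.
$24445: truthful gives $0, deviation gives −$10839 → loss $10839.
$24966: same outcome either way → loss $0.
Maximum loss: $10839.

$10839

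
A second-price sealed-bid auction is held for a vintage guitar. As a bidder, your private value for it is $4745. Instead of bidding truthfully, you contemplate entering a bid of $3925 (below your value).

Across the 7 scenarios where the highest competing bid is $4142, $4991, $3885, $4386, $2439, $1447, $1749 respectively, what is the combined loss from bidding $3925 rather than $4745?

The deviation costs you only when the competing bid falls strictly between $3925 and $4745; elsewhere both bids give the same outcome.
$4142: truthful payoff $603, deviation payoff $0 → loss $603.
$4991: outcomes coincide → loss $0.
$3885: outcomes coincide → loss $0.
$4386: truthful payoff $359, deviation payoff $0 → loss $359.
$2439: outcomes coincide → loss $0.
$1447: outcomes coincide → loss $0.
$1749: outcomes coincide → loss $0.
Total loss = $603 + $359 = $962.
In a second-price auction your bid sets only whether you win, not what you pay, so bidding your true value is weakly dominant.

$962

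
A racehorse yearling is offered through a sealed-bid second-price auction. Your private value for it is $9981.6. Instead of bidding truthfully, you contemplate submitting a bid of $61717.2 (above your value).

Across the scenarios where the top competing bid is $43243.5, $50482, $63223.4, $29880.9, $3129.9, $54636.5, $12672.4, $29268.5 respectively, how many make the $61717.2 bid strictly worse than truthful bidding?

6

The deviation hurts exactly when the highest competing bid lies strictly between $9981.6 and $61717.2 — overbidding then wins at a price above your value.
$43243.5: inside the interval → strictly worse (loss $33261.9).
$50482: inside the interval → strictly worse (loss $40500.4).
$63223.4: above both → same outcome either way.
$29880.9: inside the interval → strictly worse (loss $19899.3).
$3129.9: below both → same outcome either way.
$54636.5: inside the interval → strictly worse (loss $44654.9).
$12672.4: inside the interval → strictly worse (loss $2690.8).
$29268.5: inside the interval → strictly worse (loss $19286.9).
Count: 6.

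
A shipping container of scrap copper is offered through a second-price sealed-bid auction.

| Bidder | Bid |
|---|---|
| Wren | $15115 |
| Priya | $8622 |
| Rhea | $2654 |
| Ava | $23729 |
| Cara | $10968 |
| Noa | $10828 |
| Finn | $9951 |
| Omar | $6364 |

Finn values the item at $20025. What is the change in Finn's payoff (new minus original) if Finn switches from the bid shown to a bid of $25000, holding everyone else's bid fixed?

−$3704

The highest bid among the other bidders is $23729; Finn's bid doesn't change that.
Original bid $9951: Finn is not highest (top rival bid is $23729); payoff $0.
Alternative bid $25000: Finn is highest, pays the top rival bid $23729; payoff $20025 − $23729 = −$3704.
Change in payoff = −$3704 − ($0) = −$3704.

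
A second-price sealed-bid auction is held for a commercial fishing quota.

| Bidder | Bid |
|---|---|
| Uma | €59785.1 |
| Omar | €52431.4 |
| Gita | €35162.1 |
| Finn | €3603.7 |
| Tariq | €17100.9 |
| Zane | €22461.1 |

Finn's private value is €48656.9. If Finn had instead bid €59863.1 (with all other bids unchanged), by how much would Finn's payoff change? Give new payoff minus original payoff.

−€11128.2

The highest bid among the other bidders is €59785.1; Finn's bid doesn't change that.
Original bid €3603.7: Finn is not highest (top rival bid is €59785.1); payoff €0.
Alternative bid €59863.1: Finn is highest, pays the top rival bid €59785.1; payoff €48656.9 − €59785.1 = −€11128.2.
Change in payoff = −€11128.2 − (€0) = −€11128.2.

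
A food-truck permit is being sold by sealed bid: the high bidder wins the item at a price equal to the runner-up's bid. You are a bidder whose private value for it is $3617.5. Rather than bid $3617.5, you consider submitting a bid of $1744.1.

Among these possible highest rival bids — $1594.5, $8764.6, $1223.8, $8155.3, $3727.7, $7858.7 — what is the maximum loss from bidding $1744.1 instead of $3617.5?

$1594.5: same outcome either way → loss $0.
$8764.6: same outcome either way → loss $0.
$1223.8: same outcome either way → loss $0.
$8155.3: same outcome either way → loss $0.
$3727.7: same outcome either way → loss $0.
$7858.7: same outcome either way → loss $0.
Maximum loss: $0.

$0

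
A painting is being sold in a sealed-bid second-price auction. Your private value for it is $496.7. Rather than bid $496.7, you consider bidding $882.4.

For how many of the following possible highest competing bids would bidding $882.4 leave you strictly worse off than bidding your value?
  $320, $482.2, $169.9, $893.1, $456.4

The deviation hurts exactly when the highest competing bid lies strictly between $496.7 and $882.4 — overbidding then wins at a price above your value.
$320: below both → same outcome either way.
$482.2: below both → same outcome either way.
$169.9: below both → same outcome either way.
$893.1: above both → same outcome either way.
$456.4: below both → same outcome either way.
Count: 0.

0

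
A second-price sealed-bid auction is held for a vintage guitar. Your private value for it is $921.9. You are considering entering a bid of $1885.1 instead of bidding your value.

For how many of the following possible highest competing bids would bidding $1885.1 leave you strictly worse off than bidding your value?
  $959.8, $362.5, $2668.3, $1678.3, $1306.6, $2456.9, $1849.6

The deviation hurts exactly when the highest competing bid lies strictly between $921.9 and $1885.1 — overbidding then wins at a price above your value.
$959.8: inside the interval → strictly worse (loss $37.9).
$362.5: below both → same outcome either way.
$2668.3: above both → same outcome either way.
$1678.3: inside the interval → strictly worse (loss $756.4).
$1306.6: inside the interval → strictly worse (loss $384.7).
$2456.9: above both → same outcome either way.
$1849.6: inside the interval → strictly worse (loss $927.7).
Count: 4.

4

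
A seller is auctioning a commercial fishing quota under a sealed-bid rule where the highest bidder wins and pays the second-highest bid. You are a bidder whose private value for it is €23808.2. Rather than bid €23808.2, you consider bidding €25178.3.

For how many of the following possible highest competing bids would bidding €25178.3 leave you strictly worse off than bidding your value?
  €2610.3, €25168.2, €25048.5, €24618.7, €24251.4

The deviation hurts exactly when the highest competing bid lies strictly between €23808.2 and €25178.3 — overbidding then wins at a price above your value.
€2610.3: below both → same outcome either way.
€25168.2: inside the interval → strictly worse (loss €1360).
€25048.5: inside the interval → strictly worse (loss €1240.3).
€24618.7: inside the interval → strictly worse (loss €810.5).
€24251.4: inside the interval → strictly worse (loss €443.2).
Count: 4.

4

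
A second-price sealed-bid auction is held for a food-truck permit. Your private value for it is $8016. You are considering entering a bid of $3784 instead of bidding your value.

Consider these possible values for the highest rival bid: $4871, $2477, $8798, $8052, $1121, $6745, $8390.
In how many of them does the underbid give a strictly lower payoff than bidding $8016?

The deviation hurts exactly when the highest competing bid lies strictly between $3784 and $8016 — underbidding then forfeits a profitable win.
$4871: inside the interval → strictly worse (loss $3145).
$2477: below both → same outcome either way.
$8798: above both → same outcome either way.
$8052: above both → same outcome either way.
$1121: below both → same outcome either way.
$6745: inside the interval → strictly worse (loss $1271).
$8390: above both → same outcome either way.
Count: 2.

2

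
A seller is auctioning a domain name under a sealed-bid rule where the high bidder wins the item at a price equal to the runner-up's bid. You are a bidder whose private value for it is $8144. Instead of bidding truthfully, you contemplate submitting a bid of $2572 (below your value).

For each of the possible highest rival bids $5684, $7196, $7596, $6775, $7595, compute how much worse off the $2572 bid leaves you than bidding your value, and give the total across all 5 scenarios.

$5874

The deviation costs you only when the competing bid falls strictly between $2572 and $8144; elsewhere both bids give the same outcome.
$5684: truthful payoff $2460, deviation payoff $0 → loss $2460.
$7196: truthful payoff $948, deviation payoff $0 → loss $948.
$7596: truthful payoff $548, deviation payoff $0 → loss $548.
$6775: truthful payoff $1369, deviation payoff $0 → loss $1369.
$7595: truthful payoff $549, deviation payoff $0 → loss $549.
Total loss = $2460 + $948 + $548 + $1369 + $549 = $5874.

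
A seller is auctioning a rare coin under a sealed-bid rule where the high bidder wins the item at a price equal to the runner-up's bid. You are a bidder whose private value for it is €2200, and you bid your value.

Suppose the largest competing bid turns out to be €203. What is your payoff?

€1997

Your bid €2200 exceeds the highest competing bid €203, so you win.
In a second-price auction the winner pays the second-highest bid, €203.
Payoff = value − price = €2200 − €203 = €1997.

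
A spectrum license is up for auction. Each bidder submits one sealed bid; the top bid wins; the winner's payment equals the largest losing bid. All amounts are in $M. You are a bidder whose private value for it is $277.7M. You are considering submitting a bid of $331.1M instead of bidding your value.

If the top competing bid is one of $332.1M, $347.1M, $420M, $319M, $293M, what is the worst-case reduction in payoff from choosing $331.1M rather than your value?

$332.1M: same outcome either way → loss $0M.
$347.1M: same outcome either way → loss $0M.
$420M: same outcome either way → loss $0M.
$319M: truthful gives $0M, deviation gives −$41.3M → loss $41.3M.
$293M: truthful gives $0M, deviation gives −$15.3M → loss $15.3M.
Maximum loss: $41.3M.

$41.3M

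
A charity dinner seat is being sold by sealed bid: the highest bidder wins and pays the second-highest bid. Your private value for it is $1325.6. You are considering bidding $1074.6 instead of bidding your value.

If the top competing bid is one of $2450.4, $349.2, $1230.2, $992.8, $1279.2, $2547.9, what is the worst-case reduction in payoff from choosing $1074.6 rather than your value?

$2450.4: same outcome either way → loss $0.
$349.2: same outcome either way → loss $0.
$1230.2: truthful gives $95.4, deviation gives $0 → loss $95.4.
$992.8: same outcome either way → loss $0.
$1279.2: truthful gives $46.4, deviation gives $0 → loss $46.4.
$2547.9: same outcome either way → loss $0.
Maximum loss: $95.4.

$95.4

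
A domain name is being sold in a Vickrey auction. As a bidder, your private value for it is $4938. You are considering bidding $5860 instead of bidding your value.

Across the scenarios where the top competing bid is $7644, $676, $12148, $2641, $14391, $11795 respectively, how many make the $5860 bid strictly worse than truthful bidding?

The deviation hurts exactly when the highest competing bid lies strictly between $4938 and $5860 — overbidding then wins at a price above your value.
$7644: above both → same outcome either way.
$676: below both → same outcome either way.
$12148: above both → same outcome either way.
$2641: below both → same outcome either way.
$14391: above both → same outcome either way.
$11795: above both → same outcome either way.
Count: 0.

0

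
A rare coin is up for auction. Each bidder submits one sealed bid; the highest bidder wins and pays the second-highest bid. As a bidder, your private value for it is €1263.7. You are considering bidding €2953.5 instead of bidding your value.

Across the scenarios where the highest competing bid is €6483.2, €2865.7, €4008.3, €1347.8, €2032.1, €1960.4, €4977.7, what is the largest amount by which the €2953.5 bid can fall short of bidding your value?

€1602

€6483.2: same outcome either way → loss €0.
€2865.7: truthful gives €0, deviation gives −€1602 → loss €1602.
€4008.3: same outcome either way → loss €0.
€1347.8: truthful gives €0, deviation gives −€84.1 → loss €84.1.
€2032.1: truthful gives €0, deviation gives −€768.4 → loss €768.4.
€1960.4: truthful gives €0, deviation gives −€696.7 → loss €696.7.
€4977.7: same outcome either way → loss €0.
Maximum loss: €1602.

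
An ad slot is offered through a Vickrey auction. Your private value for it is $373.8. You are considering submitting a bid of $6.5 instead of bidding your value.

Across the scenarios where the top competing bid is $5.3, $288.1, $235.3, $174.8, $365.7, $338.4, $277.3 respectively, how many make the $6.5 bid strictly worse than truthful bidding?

The deviation hurts exactly when the highest competing bid lies strictly between $6.5 and $373.8 — underbidding then forfeits a profitable win.
$5.3: below both → same outcome either way.
$288.1: inside the interval → strictly worse (loss $85.7).
$235.3: inside the interval → strictly worse (loss $138.5).
$174.8: inside the interval → strictly worse (loss $199).
$365.7: inside the interval → strictly worse (loss $8.1).
$338.4: inside the interval → strictly worse (loss $35.4).
$277.3: inside the interval → strictly worse (loss $96.5).
Count: 6.

6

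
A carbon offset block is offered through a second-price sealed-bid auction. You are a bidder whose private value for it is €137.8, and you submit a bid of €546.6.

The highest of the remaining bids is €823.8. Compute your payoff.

€0

Your bid €546.6 is below the highest competing bid €823.8, so you lose.
A losing bidder pays nothing and receives nothing: payoff = €0.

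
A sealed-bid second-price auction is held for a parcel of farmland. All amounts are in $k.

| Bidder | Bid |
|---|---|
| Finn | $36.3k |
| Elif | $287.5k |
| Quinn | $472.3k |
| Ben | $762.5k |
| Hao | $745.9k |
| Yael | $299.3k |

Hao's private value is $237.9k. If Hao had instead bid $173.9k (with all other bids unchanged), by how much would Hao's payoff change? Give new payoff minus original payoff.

$0k

The highest bid among the other bidders is $762.5k; Hao's bid doesn't change that.
Original bid $745.9k: Hao is not highest (top rival bid is $762.5k); payoff $0k.
Alternative bid $173.9k: Hao is not highest (top rival bid is $762.5k); payoff $0k.
Change in payoff = $0k − ($0k) = $0k.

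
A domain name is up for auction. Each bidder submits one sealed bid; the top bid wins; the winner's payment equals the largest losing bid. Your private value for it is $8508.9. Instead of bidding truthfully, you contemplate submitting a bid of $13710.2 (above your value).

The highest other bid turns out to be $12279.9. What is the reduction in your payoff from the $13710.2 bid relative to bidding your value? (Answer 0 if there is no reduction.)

$3771

Bidding your value $8508.9: you lose (since $8508.9 < $12279.9). Payoff $0.
Bidding $13710.2: you win and pay $12279.9. Payoff $8508.9 − $12279.9 = −$3771.
The competing bid $12279.9 lies between your value and your inflated bid, so overbidding wins an item priced above your value.
Loss from deviating = $0 − (−$3771) = $3771.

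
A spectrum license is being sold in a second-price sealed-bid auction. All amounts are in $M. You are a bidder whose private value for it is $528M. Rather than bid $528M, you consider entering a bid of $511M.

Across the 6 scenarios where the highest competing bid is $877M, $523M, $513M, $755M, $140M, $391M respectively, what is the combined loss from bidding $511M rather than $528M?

The deviation costs you only when the competing bid falls strictly between $511M and $528M; elsewhere both bids give the same outcome.
$877M: outcomes coincide → loss $0M.
$523M: truthful payoff $5M, deviation payoff $0M → loss $5M.
$513M: truthful payoff $15M, deviation payoff $0M → loss $15M.
$755M: outcomes coincide → loss $0M.
$140M: outcomes coincide → loss $0M.
$391M: outcomes coincide → loss $0M.
Total loss = $5M + $15M = $20M.

$20M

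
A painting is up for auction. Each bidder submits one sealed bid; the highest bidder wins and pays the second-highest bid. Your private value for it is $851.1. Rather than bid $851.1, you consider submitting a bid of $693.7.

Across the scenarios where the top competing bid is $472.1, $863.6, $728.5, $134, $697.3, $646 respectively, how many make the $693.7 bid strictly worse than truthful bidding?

2

The deviation hurts exactly when the highest competing bid lies strictly between $693.7 and $851.1 — underbidding then forfeits a profitable win.
$472.1: below both → same outcome either way.
$863.6: above both → same outcome either way.
$728.5: inside the interval → strictly worse (loss $122.6).
$134: below both → same outcome either way.
$697.3: inside the interval → strictly worse (loss $153.8).
$646: below both → same outcome either way.
Count: 2.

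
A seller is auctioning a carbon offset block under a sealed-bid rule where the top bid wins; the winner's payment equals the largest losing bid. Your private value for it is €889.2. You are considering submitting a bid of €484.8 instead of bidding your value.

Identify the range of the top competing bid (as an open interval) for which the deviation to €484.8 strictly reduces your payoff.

(€484.8, €889.2)

If the competing bid is below €484.8, both bids win at the same price — no difference.
If it is above €889.2, both bids lose — no difference.
If it lies strictly between €484.8 and €889.2, bidding your value wins at a price below your value (positive payoff) while bidding €484.8 loses (payoff 0).
So the deviation strictly hurts on the open interval (€484.8, €889.2).
Truthful bidding weakly dominates here: raising your bid can only win items priced above your value, and lowering it can only forfeit items priced below.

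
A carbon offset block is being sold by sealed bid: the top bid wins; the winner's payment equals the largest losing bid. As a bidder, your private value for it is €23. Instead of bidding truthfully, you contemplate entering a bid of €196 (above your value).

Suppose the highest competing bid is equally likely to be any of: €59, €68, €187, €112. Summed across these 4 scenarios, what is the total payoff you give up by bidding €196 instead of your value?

The deviation costs you only when the competing bid falls strictly between €23 and €196; elsewhere both bids give the same outcome.
€59: truthful payoff €0, deviation payoff −€36 → loss €36.
€68: truthful payoff €0, deviation payoff −€45 → loss €45.
€187: truthful payoff €0, deviation payoff −€164 → loss €164.
€112: truthful payoff €0, deviation payoff −€89 → loss €89.
Total loss = €36 + €45 + €164 + €89 = €334.
In a second-price auction your bid sets only whether you win, not what you pay, so bidding your true value is weakly dominant.

€334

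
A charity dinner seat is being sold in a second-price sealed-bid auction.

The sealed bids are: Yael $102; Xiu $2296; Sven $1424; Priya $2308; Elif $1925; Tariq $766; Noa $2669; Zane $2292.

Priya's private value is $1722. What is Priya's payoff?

Highest bid: Noa at $2669, so Noa wins.
Second-highest bid: Priya at $2308 — that is the price the winner pays.
Priya did not win, so Priya pays nothing and receives nothing: payoff $0.

$0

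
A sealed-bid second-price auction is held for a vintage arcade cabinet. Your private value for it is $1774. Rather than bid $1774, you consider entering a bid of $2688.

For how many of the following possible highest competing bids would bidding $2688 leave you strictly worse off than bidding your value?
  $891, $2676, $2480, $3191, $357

2

The deviation hurts exactly when the highest competing bid lies strictly between $1774 and $2688 — overbidding then wins at a price above your value.
$891: below both → same outcome either way.
$2676: inside the interval → strictly worse (loss $902).
$2480: inside the interval → strictly worse (loss $706).
$3191: above both → same outcome either way.
$357: below both → same outcome either way.
Count: 2.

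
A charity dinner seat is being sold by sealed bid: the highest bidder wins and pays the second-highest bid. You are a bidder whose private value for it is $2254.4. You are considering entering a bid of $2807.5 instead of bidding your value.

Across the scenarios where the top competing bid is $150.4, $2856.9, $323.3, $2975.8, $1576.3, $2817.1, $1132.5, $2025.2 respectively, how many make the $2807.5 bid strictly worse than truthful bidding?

The deviation hurts exactly when the highest competing bid lies strictly between $2254.4 and $2807.5 — overbidding then wins at a price above your value.
$150.4: below both → same outcome either way.
$2856.9: above both → same outcome either way.
$323.3: below both → same outcome either way.
$2975.8: above both → same outcome either way.
$1576.3: below both → same outcome either way.
$2817.1: above both → same outcome either way.
$1132.5: below both → same outcome either way.
$2025.2: below both → same outcome either way.
Count: 0.

0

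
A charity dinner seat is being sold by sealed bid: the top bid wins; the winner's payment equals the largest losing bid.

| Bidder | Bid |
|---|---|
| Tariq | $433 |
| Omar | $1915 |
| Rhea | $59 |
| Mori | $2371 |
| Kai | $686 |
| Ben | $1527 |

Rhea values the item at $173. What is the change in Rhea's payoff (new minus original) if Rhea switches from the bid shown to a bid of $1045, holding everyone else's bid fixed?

The highest bid among the other bidders is $2371; Rhea's bid doesn't change that.
Original bid $59: Rhea is not highest (top rival bid is $2371); payoff $0.
Alternative bid $1045: Rhea is not highest (top rival bid is $2371); payoff $0.
Change in payoff = $0 − ($0) = $0.

$0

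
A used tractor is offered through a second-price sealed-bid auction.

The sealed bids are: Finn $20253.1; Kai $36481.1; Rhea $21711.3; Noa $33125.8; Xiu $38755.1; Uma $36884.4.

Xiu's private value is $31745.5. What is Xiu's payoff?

−$5138.9

Highest bid: Xiu at $38755.1, so Xiu wins.
Second-highest bid: Uma at $36884.4 — that is the price the winner pays.
Xiu's payoff = value − price = $31745.5 − $36884.4 = −$5138.9.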